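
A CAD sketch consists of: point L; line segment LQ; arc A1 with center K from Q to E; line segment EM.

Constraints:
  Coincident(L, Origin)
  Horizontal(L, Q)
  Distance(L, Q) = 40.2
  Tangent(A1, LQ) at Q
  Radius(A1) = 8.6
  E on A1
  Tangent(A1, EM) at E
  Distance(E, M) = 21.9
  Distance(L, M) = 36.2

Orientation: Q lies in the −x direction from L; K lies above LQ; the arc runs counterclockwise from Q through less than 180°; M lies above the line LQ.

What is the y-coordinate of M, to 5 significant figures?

26.380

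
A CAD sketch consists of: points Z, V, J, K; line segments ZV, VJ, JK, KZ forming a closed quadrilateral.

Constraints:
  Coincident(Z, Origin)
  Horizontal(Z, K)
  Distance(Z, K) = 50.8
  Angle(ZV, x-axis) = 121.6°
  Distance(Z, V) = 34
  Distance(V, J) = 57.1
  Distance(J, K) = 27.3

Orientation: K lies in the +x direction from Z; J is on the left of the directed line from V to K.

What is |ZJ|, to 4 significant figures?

46.26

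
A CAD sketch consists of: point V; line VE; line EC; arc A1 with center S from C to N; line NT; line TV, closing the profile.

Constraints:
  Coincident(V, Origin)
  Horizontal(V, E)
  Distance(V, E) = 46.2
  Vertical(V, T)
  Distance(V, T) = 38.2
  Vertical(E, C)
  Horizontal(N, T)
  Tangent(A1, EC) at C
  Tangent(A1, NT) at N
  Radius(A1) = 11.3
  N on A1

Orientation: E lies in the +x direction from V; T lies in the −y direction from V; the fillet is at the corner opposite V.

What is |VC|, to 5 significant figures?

53.461

V is at the origin; V and E share the same y with |VE| = 46.2 and E on the +x side, so E = (46.200, 0.0000). V and T share the same x with |VT| = 38.2 and T on the −y side, so T = (0.0000, -38.200). The virtual corner opposite V is at (46.200, -38.200). A1 meets EC tangentially, so SC is at right angles to EC and tangency of A1 to NT means the radius SN is perpendicular to NT, with radius 11.3, so the center S sits 11.3 in from both sides at S = (34.900, -26.900). That places the tangent points at C = (46.200, -26.900) on EC and N = (34.900, -38.200) on NT. Then |VC| = |C − V| = 53.461.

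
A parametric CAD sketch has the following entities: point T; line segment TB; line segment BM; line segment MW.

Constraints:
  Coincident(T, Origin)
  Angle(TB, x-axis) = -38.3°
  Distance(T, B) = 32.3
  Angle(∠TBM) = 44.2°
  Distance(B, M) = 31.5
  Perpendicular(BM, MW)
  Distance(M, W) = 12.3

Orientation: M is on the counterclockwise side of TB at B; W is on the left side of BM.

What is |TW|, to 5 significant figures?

13.192

T is at the origin; TB runs at -38.3° with length 32.3, so B = 32.3·(cos -38.3°, sin -38.3°) = (25.348, -20.019). ∠TBM = 44.2°, so BM runs at -38.3° + (180° − 44.2°) = 97.500° from the x-axis; with |BM| = 31.5, M = B + 31.5·(cos 97.500°, sin 97.500°) = (21.237, 11.212). BM is perpendicular to MW; with |MW| = 12.3 on the left of BM, W = M + 12.3·(-0.99144, -0.13053) = (9.0419, 9.6062). Then |TW| = |W − T| = 13.192.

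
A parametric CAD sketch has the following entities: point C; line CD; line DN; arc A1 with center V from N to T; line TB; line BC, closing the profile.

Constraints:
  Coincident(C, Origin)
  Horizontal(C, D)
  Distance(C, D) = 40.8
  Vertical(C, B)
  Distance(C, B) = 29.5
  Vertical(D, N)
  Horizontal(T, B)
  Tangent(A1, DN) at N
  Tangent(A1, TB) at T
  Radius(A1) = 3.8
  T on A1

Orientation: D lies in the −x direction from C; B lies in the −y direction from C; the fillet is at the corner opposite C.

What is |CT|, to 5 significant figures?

47.321

C is at the origin; C and D share the same y with |CD| = 40.8 and D on the −x side, so D = (-40.800, 0.0000). CB is vertical with |CB| = 29.5 and B on the −y side, so B = (0.0000, -29.500). The virtual corner opposite C is at (-40.800, -29.500). The tangent condition forces VN to be normal to DN and tangency of A1 to TB means the radius VT is perpendicular to TB, with radius 3.8, so the center V sits 3.8 in from both sides at V = (-37.000, -25.700). That places the tangent points at N = (-40.800, -25.700) on DN and T = (-37.000, -29.500) on TB. Then |CT| = |T − C| = 47.321.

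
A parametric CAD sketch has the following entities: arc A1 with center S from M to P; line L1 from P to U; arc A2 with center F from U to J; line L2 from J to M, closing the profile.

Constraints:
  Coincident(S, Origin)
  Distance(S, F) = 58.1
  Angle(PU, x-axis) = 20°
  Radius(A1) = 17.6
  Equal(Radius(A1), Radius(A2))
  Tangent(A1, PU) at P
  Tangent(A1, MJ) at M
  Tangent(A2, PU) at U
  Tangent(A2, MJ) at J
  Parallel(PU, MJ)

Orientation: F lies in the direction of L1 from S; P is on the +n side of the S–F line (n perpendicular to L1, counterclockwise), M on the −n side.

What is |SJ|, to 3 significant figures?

60.7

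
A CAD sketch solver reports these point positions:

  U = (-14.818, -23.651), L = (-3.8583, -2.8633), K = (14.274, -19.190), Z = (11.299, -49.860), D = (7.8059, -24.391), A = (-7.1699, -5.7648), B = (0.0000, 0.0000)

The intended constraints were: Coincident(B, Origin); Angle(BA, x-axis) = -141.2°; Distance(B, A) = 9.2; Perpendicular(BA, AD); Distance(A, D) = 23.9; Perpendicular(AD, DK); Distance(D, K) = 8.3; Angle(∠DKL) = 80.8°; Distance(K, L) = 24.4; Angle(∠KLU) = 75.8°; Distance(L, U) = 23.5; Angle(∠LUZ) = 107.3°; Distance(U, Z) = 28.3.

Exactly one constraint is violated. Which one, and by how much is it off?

Distance(U, Z) = 28.3 — off by 8.70.

B = (0.00, 0.00) ✓; BA at -141.2° ✓; |BA| = 9.200 ✓; ∠(BA, AD) = 90.00° ✓; |AD| = 23.90 ✓; ∠(AD, DK) = 90.00° ✓; |DK| = 8.300 ✓; ∠DKL = 80.80° ✓; |KL| = 24.40 ✓; ∠KLU = 75.80° ✓; |LU| = 23.50 ✓; ∠LUZ = 107.3° ✓; |UZ| = 37.00 ✗.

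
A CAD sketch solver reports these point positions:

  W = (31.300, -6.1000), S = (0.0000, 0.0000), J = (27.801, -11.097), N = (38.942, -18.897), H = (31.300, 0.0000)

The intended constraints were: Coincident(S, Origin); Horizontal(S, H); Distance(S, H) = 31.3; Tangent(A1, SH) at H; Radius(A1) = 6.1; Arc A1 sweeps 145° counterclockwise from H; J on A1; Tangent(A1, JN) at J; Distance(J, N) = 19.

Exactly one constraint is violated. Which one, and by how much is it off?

Distance(J, N) = 19 — off by 5.40.

S = (0.00, 0.00) ✓; S.y = 0.00, H.y = 0.00 ✓; |SH| = 31.30 ✓; ∠(WH, HS) = 90.00° ✓; |WH| = 6.100 ✓; bearing(W→J) − bearing(W→H) = 145.0° ✓; |WJ| = 6.100 ✓; ∠(WJ, JN) = 90.00° ✓; |JN| = 13.60 ✗.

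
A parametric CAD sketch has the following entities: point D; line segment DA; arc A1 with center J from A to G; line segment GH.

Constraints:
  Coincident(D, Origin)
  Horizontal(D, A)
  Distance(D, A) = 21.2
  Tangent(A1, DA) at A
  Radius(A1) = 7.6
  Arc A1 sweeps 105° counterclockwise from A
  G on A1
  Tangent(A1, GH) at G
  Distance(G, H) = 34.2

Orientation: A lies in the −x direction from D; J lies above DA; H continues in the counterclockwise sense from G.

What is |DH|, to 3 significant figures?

48.3

On A1, A sits at bearing -90° from J; a 105° counterclockwise sweep puts G at bearing 15°, so G = J + 7.6·(cos 15°, sin 15°) = (-13.9, 9.57). The tangent condition forces JG to be normal to GH, so GH runs along (−sin 15°, cos 15°); with |GH| = 34.2, H = (-22.7, 42.6). Then |DH| = |H − D| = 48.3.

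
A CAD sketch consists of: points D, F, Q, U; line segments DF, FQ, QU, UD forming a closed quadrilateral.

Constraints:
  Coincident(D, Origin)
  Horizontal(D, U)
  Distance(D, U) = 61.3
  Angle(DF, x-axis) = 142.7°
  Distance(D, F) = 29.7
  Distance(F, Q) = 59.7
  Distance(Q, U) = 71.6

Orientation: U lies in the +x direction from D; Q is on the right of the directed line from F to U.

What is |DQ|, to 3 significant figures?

36.9

D is at the origin; DU is horizontal with |DU| = 61.3 and U in +x, so U = (61.3, 0). DF runs at 142.7° with |DF| = 29.7, so F = (-23.6, 18.0). Q is determined by |FQ| = 59.7 and |QU| = 71.6 together: it lies at the intersection of circle(F, 59.7) and circle(U, 71.6). With |FU| = 86.8, the foot of the radical line on FU is 34.4 from F and the perpendicular offset is √(59.7² − 34.4²) = 48.8. Taking the right-of-FU solution: Q = (-0.0812, -36.9).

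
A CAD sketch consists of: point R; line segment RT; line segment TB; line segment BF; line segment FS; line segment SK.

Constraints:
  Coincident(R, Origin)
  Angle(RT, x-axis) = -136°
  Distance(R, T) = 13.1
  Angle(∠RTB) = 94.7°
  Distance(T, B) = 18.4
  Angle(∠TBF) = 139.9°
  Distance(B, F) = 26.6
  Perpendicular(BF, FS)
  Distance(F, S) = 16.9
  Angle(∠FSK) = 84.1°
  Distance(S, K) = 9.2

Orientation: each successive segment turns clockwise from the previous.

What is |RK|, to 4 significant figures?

24.82

R is at the origin; RT runs at -136.0° with length 13.1, so T = (-9.423, -9.100). ∠RTB = 94.7° gives TB at 138.7° from the x-axis; with |TB| = 18.4, B = (-23.25, 3.044). ∠TBF = 139.9° gives BF at 98.60° from the x-axis; with |BF| = 26.6, F = (-27.22, 29.34). BF ⟂ FS, so FS runs at 8.600°; with |FS| = 16.9, S = (-10.51, 31.87). ∠FSK = 84.1° gives SK at -87.30° from the x-axis; with |SK| = 9.2, K = (-10.08, 22.68). Then |RK| = |K − R| = 24.82.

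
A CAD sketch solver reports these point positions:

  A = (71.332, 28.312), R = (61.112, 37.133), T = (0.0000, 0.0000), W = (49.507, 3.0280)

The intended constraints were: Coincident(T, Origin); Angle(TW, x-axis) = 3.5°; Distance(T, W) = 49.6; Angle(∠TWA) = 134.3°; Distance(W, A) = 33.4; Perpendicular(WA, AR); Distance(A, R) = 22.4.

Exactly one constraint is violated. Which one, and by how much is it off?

Distance(A, R) = 22.4 — off by 8.90.

T = (0.00, 0.00) ✓; TW at 3.500° ✓; |TW| = 49.60 ✓; ∠TWA = 134.3° ✓; |WA| = 33.40 ✓; ∠(WA, AR) = 90.00° ✓; |AR| = 13.50 ✗.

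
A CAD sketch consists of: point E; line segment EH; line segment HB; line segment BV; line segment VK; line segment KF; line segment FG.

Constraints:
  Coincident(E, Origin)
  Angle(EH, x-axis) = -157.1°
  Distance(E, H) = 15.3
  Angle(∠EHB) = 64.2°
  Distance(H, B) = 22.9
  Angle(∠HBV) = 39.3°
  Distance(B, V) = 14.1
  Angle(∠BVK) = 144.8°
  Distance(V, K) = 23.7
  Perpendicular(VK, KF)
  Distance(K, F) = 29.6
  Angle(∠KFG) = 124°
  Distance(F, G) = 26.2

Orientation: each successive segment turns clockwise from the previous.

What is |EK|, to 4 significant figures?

18.58

∠HBV = 39.3° gives BV at -53.60° from the x-axis; with |BV| = 14.1, V = (-4.568, 5.568). ∠BVK = 144.8° gives VK at -88.80° from the x-axis; with |VK| = 23.7, K = (-4.072, -18.13). Then |EK| = |K − E| = 18.58.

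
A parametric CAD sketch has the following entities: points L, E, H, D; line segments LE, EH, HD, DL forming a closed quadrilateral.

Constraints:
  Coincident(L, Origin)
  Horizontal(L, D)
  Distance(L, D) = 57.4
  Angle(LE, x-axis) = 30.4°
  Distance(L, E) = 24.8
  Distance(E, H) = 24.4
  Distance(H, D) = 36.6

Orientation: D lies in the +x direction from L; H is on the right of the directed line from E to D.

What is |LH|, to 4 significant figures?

25.64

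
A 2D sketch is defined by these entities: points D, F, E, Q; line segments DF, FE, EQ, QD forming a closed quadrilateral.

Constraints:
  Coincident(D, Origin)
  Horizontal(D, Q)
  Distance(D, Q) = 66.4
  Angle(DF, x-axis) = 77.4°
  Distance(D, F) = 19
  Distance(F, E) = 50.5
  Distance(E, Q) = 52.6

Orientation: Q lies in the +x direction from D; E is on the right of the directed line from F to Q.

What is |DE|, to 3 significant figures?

36.2

Checks: |FE| = 50.50 ✓; |EQ| = 52.60 ✓.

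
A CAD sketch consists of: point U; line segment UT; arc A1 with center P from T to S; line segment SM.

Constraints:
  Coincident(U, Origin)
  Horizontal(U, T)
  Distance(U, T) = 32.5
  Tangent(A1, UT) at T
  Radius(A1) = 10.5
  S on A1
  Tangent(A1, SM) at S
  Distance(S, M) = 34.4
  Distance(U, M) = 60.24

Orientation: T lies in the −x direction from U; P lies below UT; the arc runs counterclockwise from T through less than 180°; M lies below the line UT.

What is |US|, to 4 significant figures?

44.49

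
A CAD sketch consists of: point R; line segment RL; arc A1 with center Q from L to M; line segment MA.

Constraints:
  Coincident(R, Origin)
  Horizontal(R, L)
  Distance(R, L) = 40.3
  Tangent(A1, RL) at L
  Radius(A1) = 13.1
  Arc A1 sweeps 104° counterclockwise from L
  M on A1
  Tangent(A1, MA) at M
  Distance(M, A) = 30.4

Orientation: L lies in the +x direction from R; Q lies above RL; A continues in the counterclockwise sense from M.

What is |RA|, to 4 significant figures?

64.65

On A1, L sits at bearing -90° from Q; a 104° counterclockwise sweep puts M at bearing 14°, so M = Q + 13.1·(cos 14°, sin 14°) = (53.01, 16.27). The tangent condition forces QM to be normal to MA, so MA runs along (−sin 14°, cos 14°); with |MA| = 30.4, A = (45.66, 45.77). Then |RA| = |A − R| = 64.65.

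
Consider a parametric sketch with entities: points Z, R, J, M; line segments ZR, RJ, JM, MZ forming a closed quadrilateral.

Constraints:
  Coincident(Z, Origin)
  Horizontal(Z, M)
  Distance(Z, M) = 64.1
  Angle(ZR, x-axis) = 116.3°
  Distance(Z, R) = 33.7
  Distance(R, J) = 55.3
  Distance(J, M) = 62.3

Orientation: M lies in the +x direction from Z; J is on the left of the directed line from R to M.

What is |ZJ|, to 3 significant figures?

64.8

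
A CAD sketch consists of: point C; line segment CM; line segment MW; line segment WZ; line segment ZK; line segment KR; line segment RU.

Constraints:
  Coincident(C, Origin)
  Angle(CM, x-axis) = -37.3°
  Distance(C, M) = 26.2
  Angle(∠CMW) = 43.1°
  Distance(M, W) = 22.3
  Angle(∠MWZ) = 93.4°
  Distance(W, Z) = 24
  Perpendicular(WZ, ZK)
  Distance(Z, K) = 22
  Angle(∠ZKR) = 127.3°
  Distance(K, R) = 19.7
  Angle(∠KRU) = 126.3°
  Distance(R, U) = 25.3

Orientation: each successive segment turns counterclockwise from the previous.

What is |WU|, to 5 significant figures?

31.178

C is at the origin; CM runs at -37.3° with length 26.2, so M = (20.841, -15.877). ∠CMW = 43.1° gives MW at 99.600° from the x-axis; with |MW| = 22.3, W = (17.122, 6.1108). ∠MWZ = 93.4° gives WZ at -173.80° from the x-axis; with |WZ| = 24.0, Z = (-6.7372, 3.5188). The perpendicularity gives ZK at right angles to WZ, so ZK runs at -83.800°; with |ZK| = 22.0, K = (-4.3612, -18.352). ∠ZKR = 127.3° gives KR at -31.100° from the x-axis; with |KR| = 19.7, R = (12.507, -28.528). ∠KRU = 126.3° gives RU at 22.600° from the x-axis; with |RU| = 25.3, U = (35.865, -18.806). Then |WU| = |U − W| = 31.178.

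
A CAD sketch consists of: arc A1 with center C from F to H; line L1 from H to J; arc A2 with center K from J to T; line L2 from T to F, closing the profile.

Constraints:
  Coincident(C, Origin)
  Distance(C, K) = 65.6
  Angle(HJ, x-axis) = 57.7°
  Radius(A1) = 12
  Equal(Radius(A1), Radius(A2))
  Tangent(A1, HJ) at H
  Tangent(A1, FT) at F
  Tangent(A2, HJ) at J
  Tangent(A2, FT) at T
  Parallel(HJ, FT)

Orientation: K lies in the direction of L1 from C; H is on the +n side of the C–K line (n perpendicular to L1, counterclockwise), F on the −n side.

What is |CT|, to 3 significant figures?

66.7

The slot axis is L1's direction at 57.7°, so u = (cos 57.7°, sin 57.7°) = (0.534, 0.845) and n = (−sin 57.7°, cos 57.7°) = (-0.845, 0.534). C is at the origin and K lies 65.6 along u from C, so K = 65.6·u = (35.1, 55.4). Tangency of A1 to both parallel lines with radius 12.0 puts H and F at C ± 12.0·n: H = (-10.1, 6.41), F = (10.1, -6.41). Equal radii place J and T the same way about K: J = K + 12.0·n = (24.9, 61.9), T = K − 12.0·n = (45.2, 49.0). Then |CT| = |T − C| = 66.7.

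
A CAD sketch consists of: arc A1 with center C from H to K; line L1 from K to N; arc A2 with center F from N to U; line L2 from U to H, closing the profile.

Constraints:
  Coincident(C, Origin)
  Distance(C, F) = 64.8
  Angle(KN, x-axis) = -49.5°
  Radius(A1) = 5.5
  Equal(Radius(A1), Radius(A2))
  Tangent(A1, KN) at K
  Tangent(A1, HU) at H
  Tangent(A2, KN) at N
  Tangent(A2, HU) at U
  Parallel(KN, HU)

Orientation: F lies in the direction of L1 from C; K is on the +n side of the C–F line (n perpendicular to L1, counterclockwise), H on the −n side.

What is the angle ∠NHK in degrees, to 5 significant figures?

80.366°

The slot axis is L1's direction at -49.5°, so u = (cos -49.5°, sin -49.5°) = (0.64945, -0.76041) and n = (−sin -49.5°, cos -49.5°) = (0.76041, 0.64945). C is at the origin and F lies 64.8 along u from C, so F = 64.8·u = (42.084, -49.274). Tangency of A1 to both parallel lines with radius 5.5 puts K and H at C ± 5.5·n: K = (4.1822, 3.5720), H = (-4.1822, -3.5720). Equal radii place N and U the same way about F: N = F + 5.5·n = (46.266, -45.702), U = F − 5.5·n = (37.902, -52.846). Then cos ∠NHK = HN·HK / (|HN||HK|), giving 80.366°.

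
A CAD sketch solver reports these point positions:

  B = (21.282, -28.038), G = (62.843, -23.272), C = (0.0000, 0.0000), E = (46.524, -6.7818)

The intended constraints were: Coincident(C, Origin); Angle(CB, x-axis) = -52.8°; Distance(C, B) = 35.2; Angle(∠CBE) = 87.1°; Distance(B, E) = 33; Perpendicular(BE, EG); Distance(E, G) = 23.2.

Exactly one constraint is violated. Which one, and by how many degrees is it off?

Perpendicular(BE, EG) — off by 4.60°.

C = (0.00, 0.00) ✓; CB at -52.80° ✓; |CB| = 35.20 ✓; ∠CBE = 87.10° ✓; |BE| = 33.00 ✓; ∠(BE, EG) = 85.40° ✗; |EG| = 23.20 ✓.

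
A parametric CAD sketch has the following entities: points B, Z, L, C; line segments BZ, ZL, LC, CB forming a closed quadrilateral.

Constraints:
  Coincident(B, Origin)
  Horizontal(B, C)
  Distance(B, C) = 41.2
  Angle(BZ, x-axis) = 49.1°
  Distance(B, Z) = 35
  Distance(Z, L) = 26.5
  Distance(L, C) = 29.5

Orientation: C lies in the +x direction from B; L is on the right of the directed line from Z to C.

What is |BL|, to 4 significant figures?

12.04

B is at the origin; BC is horizontal with |BC| = 41.2 and C in +x, so C = (41.2, 0). BZ runs at 49.1° with |BZ| = 35.0, so Z = (22.92, 26.45). L is determined by |ZL| = 26.5 and |LC| = 29.5 together: it lies at the intersection of circle(Z, 26.5) and circle(C, 29.5). With |ZC| = 32.16, the foot of the radical line on ZC is 13.47 from Z and the perpendicular offset is √(26.5² − 13.47²) = 22.82. Taking the right-of-ZC solution: L = (11.80, 2.400).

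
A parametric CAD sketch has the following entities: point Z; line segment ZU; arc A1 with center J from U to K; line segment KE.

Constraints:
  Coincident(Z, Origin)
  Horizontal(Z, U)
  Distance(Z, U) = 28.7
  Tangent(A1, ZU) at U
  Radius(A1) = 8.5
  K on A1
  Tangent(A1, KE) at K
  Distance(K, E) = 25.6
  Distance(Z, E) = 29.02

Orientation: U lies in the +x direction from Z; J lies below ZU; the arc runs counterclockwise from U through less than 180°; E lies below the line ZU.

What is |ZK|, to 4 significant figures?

21.63

Checks: |JK| = 8.500 ✓; ∠(JK, KE) = 90.00° ✓; |KE| = 25.60 ✓; |ZE| = 29.02 ✓.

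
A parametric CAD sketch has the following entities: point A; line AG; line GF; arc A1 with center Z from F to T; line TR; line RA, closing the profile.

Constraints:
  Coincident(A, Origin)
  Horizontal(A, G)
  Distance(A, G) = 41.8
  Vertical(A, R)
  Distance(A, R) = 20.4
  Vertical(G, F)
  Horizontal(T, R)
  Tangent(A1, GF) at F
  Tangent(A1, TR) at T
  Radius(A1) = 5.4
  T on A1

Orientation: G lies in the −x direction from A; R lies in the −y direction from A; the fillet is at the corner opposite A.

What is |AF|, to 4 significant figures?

44.41

A is at the origin; AG is horizontal with |AG| = 41.8 and G on the −x side, so G = (-41.80, 0.000). A and R share the same x with |AR| = 20.4 and R on the −y side, so R = (0.000, -20.40). The virtual corner opposite A is at (-41.80, -20.40). Since A1 is tangent to GF there, ZF ⟂ GF and the tangent condition forces ZT to be normal to TR, with radius 5.4, so the center Z sits 5.4 in from both sides at Z = (-36.40, -15.00). That places the tangent points at F = (-41.80, -15.00) on GF and T = (-36.40, -20.40) on TR. Then |AF| = |F − A| = 44.41.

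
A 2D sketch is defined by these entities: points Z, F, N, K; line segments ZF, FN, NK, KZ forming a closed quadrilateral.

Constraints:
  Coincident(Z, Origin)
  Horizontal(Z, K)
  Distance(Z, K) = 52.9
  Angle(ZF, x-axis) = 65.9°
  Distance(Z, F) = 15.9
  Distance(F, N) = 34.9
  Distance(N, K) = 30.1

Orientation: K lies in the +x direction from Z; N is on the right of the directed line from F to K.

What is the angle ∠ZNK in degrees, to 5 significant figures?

123.59°

Checks: |FN| = 34.90 ✓; |NK| = 30.10 ✓.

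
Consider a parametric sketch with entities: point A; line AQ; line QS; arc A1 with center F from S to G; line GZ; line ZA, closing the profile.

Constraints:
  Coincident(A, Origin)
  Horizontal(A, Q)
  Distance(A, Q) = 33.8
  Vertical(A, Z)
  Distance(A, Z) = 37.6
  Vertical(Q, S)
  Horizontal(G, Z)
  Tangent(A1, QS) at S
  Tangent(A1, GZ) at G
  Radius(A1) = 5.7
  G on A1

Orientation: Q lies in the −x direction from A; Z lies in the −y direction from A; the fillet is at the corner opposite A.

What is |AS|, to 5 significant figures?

46.476

A is at the origin; AQ is horizontal with |AQ| = 33.8 and Q on the −x side, so Q = (-33.800, 0.0000). AZ is vertical with |AZ| = 37.6 and Z on the −y side, so Z = (0.0000, -37.600). The virtual corner opposite A is at (-33.800, -37.600). Since A1 is tangent to QS there, FS ⟂ QS and the tangent condition forces FG to be normal to GZ, with radius 5.7, so the center F sits 5.7 in from both sides at F = (-28.100, -31.900). That places the tangent points at S = (-33.800, -31.900) on QS and G = (-28.100, -37.600) on GZ. Then |AS| = |S − A| = 46.476.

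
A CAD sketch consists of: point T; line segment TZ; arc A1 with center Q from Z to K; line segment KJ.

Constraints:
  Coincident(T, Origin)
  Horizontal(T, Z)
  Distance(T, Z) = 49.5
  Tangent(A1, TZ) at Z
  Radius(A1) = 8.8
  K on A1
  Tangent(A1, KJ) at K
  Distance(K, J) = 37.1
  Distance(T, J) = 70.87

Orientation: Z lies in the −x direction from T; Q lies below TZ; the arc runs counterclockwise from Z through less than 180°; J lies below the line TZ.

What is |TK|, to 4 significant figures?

59.07

Checks: |QK| = 8.800 ✓; ∠(QK, KJ) = 90.00° ✓; |KJ| = 37.10 ✓; |TJ| = 70.87 ✓.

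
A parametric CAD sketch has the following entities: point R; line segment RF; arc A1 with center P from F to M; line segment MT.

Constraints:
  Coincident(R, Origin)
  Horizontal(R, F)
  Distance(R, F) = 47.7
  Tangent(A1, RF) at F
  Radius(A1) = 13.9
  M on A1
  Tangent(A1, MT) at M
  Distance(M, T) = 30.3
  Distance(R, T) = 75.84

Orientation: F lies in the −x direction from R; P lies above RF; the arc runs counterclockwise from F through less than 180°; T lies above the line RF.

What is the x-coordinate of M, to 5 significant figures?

-38.648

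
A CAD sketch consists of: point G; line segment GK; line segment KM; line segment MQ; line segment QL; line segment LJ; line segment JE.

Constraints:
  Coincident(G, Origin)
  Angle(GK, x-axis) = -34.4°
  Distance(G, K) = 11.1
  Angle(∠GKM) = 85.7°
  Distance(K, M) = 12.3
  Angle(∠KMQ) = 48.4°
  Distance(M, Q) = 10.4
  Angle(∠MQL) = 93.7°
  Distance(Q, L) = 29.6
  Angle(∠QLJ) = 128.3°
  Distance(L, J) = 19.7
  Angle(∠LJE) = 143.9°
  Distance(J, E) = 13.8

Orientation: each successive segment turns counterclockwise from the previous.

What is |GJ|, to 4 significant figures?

45.32

∠MQL = 93.7° gives QL at -82.20° from the x-axis; with |QL| = 29.6, L = (9.153, -27.03). ∠QLJ = 128.3° gives LJ at -30.50° from the x-axis; with |LJ| = 19.7, J = (26.13, -37.03). Then |GJ| = |J − G| = 45.32.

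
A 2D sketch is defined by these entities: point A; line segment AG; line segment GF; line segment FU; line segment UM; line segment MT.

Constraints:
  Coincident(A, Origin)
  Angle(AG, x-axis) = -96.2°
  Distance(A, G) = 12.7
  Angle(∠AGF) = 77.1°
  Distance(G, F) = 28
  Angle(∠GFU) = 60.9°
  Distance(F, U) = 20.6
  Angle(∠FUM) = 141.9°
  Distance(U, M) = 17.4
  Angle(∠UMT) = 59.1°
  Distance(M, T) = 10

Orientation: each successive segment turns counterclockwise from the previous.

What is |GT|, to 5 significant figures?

15.216

A is at the origin; AG runs at -96.2° with length 12.7, so G = (-1.3716, -12.626). ∠AGF = 77.1° gives GF at 6.7000° from the x-axis; with |GF| = 28.0, F = (26.437, -9.3589). ∠GFU = 60.9° gives FU at 125.80° from the x-axis; with |FU| = 20.6, U = (14.387, 7.3490). ∠FUM = 141.9° gives UM at 163.90° from the x-axis; with |UM| = 17.4, M = (-2.3305, 12.174). ∠UMT = 59.1° gives MT at -75.200° from the x-axis; with |MT| = 10.0, T = (0.22396, 2.5060). Then |GT| = |T − G| = 15.216.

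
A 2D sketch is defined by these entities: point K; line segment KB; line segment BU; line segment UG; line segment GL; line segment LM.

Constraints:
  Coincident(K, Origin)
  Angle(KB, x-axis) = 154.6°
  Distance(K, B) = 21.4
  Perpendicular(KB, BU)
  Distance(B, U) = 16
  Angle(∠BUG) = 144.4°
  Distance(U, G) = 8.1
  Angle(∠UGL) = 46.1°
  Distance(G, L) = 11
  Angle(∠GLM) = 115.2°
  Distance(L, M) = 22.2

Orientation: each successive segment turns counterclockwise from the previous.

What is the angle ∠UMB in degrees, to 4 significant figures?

50.67°

∠UGL = 46.1° gives GL at 54.10° from the x-axis; with |GL| = 11.0, L = (-18.31, -4.336). ∠GLM = 115.2° gives LM at 118.9° from the x-axis; with |LM| = 22.2, M = (-29.04, 15.10). Then cos ∠UMB = MU·MB / (|MU||MB|), giving 50.67°.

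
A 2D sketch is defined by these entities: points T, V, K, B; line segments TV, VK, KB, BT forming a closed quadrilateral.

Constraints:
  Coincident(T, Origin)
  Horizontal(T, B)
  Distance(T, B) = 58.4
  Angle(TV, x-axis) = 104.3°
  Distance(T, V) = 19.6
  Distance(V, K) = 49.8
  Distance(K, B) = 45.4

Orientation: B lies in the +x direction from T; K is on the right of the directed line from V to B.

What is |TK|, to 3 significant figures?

31.4

T is at the origin; TB is horizontal with |TB| = 58.4 and B in +x, so B = (58.4, 0). TV runs at 104.3° with |TV| = 19.6, so V = (-4.84, 19.0). K is determined by |VK| = 49.8 and |KB| = 45.4 together: it lies at the intersection of circle(V, 49.8) and circle(B, 45.4). With |VB| = 66.0, the foot of the radical line on VB is 36.2 from V and the perpendicular offset is √(49.8² − 36.2²) = 34.2. Taking the right-of-VB solution: K = (20.0, -24.2).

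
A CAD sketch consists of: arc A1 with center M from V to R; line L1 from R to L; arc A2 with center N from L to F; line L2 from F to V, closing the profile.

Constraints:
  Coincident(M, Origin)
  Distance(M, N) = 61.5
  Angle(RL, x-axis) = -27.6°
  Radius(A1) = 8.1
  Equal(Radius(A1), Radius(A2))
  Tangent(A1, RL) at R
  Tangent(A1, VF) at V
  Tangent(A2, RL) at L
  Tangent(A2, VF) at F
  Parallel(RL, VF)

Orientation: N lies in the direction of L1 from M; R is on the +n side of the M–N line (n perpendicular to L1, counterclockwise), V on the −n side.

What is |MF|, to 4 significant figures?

62.03

Tangency of A1 to both parallel lines with radius 8.1 puts R and V at M ± 8.1·n: R = (3.753, 7.178), V = (-3.753, -7.178). Equal radii place L and F the same way about N: L = N + 8.1·n = (58.25, -21.31), F = N − 8.1·n = (50.75, -35.67). Then |MF| = |F − M| = 62.03.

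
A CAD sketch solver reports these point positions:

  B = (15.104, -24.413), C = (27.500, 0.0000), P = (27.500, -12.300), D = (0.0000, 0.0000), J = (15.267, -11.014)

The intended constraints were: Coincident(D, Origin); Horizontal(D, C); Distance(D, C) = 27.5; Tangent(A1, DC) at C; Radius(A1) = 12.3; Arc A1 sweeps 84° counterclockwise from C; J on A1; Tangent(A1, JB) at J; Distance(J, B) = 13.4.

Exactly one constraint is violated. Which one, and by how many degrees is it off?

Tangent(A1, JB) at J — off by 5.30°.

D = (0.00, 0.00) ✓; D.y = 0.00, C.y = 0.00 ✓; |DC| = 27.50 ✓; ∠(PC, CD) = 90.00° ✓; |PC| = 12.30 ✓; bearing(P→J) − bearing(P→C) = 84.00° ✓; |PJ| = 12.30 ✓; ∠(PJ, JB) = 84.70° ✗; |JB| = 13.40 ✓.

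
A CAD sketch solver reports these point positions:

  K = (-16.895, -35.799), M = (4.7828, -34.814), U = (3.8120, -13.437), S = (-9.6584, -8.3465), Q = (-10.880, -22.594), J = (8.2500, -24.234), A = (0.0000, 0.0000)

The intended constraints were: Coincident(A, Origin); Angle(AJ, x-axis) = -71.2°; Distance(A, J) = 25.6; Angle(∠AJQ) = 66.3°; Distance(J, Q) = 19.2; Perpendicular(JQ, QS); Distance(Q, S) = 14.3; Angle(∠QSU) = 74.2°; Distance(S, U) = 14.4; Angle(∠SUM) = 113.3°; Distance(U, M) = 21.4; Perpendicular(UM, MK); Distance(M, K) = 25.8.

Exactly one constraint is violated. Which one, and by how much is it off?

Distance(M, K) = 25.8 — off by 4.10.

A = (0.00, 0.00) ✓; AJ at -71.20° ✓; |AJ| = 25.60 ✓; ∠AJQ = 66.30° ✓; |JQ| = 19.20 ✓; ∠(JQ, QS) = 90.00° ✓; |QS| = 14.30 ✓; ∠QSU = 74.20° ✓; |SU| = 14.40 ✓; ∠SUM = 113.3° ✓; |UM| = 21.40 ✓; ∠(UM, MK) = 90.00° ✓; |MK| = 21.70 ✗.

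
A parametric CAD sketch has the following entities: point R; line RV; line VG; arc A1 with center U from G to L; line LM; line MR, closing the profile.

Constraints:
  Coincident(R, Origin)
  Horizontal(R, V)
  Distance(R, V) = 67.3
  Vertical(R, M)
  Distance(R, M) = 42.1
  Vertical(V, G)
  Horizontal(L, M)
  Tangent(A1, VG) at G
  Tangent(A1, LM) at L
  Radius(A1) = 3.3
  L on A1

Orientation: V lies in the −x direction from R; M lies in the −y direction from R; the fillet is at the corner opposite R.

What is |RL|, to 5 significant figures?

76.606

R is at the origin; RV is horizontal with |RV| = 67.3 and V on the −x side, so V = (-67.300, 0.0000). R and M share the same x with |RM| = 42.1 and M on the −y side, so M = (0.0000, -42.100). The virtual corner opposite R is at (-67.300, -42.100). The tangent condition forces UG to be normal to VG and since A1 is tangent to LM there, UL ⟂ LM, with radius 3.3, so the center U sits 3.3 in from both sides at U = (-64.000, -38.800). That places the tangent points at G = (-67.300, -38.800) on VG and L = (-64.000, -42.100) on LM. Then |RL| = |L − R| = 76.606.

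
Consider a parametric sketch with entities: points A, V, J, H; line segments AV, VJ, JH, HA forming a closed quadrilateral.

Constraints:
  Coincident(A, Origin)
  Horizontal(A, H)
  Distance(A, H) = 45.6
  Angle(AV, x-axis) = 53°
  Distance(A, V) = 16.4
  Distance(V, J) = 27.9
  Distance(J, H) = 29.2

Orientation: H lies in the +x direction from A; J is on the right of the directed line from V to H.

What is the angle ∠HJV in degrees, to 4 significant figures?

83.56°

A is at the origin; AH is horizontal with |AH| = 45.6 and H in +x, so H = (45.6, 0). AV runs at 53.0° with |AV| = 16.4, so V = (9.870, 13.10). J is determined by |VJ| = 27.9 and |JH| = 29.2 together: it lies at the intersection of circle(V, 27.9) and circle(H, 29.2). With |VH| = 38.06, the foot of the radical line on VH is 18.05 from V and the perpendicular offset is √(27.9² − 18.05²) = 21.27. Taking the right-of-VH solution: J = (19.50, -13.09).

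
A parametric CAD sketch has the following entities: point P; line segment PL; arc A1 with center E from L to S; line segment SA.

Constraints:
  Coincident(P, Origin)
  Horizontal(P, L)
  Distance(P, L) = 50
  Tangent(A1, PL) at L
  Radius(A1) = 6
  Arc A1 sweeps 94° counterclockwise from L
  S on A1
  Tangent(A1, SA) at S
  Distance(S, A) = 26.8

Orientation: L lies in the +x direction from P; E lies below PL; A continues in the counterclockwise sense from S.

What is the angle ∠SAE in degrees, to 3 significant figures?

12.6°

P is at the origin; P and L share the same y with |PL| = 50.0 and L on the +x side, so L = (50.0, 0.00). Tangency of A1 to PL means the radius EL is perpendicular to PL, so E = L + (0, -6) = (50.0, -6.00). On A1, L sits at bearing 90° from E; a 94° counterclockwise sweep puts S at bearing 184°, so S = E + 6.0·(cos 184°, sin 184°) = (44.0, -6.42). Since A1 is tangent to SA there, ES ⟂ SA, so SA runs along (−sin 184°, cos 184°); with |SA| = 26.8, A = (45.9, -33.2). Then cos ∠SAE = AS·AE / (|AS||AE|), giving 12.6°.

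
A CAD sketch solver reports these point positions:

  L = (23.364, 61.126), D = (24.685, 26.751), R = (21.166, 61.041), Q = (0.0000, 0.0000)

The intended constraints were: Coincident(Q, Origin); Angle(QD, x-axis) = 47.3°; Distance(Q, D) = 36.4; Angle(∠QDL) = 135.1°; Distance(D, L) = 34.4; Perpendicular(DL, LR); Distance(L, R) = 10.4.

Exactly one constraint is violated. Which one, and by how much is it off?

Distance(L, R) = 10.4 — off by 8.20.

Q = (0.00, 0.00) ✓; QD at 47.30° ✓; |QD| = 36.40 ✓; ∠QDL = 135.1° ✓; |DL| = 34.40 ✓; ∠(DL, LR) = 90.01° ✓; |LR| = 2.200 ✗.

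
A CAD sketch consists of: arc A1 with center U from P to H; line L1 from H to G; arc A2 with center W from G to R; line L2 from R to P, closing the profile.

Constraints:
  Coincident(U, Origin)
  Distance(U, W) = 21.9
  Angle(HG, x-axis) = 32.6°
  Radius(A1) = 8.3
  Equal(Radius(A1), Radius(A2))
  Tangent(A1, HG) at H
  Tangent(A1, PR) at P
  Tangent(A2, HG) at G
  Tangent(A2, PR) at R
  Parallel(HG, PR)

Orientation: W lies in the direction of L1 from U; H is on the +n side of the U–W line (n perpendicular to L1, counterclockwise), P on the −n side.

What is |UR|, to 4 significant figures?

23.42

The slot axis is L1's direction at 32.6°, so u = (cos 32.6°, sin 32.6°) = (0.8425, 0.5388) and n = (−sin 32.6°, cos 32.6°) = (-0.5388, 0.8425). U is at the origin and W lies 21.9 along u from U, so W = 21.9·u = (18.45, 11.80). Tangency of A1 to both parallel lines with radius 8.3 puts H and P at U ± 8.3·n: H = (-4.472, 6.992), P = (4.472, -6.992). Equal radii place G and R the same way about W: G = W + 8.3·n = (13.98, 18.79), R = W − 8.3·n = (22.92, 4.807). Then |UR| = |R − U| = 23.42.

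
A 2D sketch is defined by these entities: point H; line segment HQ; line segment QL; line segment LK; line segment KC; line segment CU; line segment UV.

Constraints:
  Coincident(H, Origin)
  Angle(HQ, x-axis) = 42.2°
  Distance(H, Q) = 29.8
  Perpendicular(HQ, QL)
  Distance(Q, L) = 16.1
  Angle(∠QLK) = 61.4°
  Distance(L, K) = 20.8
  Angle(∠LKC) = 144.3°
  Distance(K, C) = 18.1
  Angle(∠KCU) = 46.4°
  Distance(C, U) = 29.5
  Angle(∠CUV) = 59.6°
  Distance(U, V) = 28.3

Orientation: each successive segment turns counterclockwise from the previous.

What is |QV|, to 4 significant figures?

26.11

H is at the origin; HQ runs at 42.2° with length 29.8, so Q = (22.08, 20.02). The perpendicularity gives QL at right angles to HQ, so QL runs at 132.2°; with |QL| = 16.1, L = (11.26, 31.94). ∠QLK = 61.4° gives LK at -109.2° from the x-axis; with |LK| = 20.8, K = (4.421, 12.30). ∠LKC = 144.3° gives KC at -73.50° from the x-axis; with |KC| = 18.1, C = (9.562, -5.053). ∠KCU = 46.4° gives CU at 60.10° from the x-axis; with |CU| = 29.5, U = (24.27, 20.52). ∠CUV = 59.6° gives UV at -179.5° from the x-axis; with |UV| = 28.3, V = (-4.032, 20.27). Then |QV| = |V − Q| = 26.11.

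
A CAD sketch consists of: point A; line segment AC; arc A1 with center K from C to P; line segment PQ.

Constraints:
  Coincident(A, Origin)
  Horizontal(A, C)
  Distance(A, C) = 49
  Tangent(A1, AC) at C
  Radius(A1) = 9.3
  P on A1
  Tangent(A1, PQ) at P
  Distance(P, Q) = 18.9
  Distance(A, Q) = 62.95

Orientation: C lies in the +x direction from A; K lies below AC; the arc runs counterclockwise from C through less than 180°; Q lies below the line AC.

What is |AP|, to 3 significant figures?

45.3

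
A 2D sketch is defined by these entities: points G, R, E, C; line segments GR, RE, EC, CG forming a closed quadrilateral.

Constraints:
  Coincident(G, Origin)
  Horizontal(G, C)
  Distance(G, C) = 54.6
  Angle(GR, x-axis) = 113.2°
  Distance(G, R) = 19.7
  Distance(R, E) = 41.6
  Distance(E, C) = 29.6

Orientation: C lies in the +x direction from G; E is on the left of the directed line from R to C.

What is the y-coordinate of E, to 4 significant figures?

21.00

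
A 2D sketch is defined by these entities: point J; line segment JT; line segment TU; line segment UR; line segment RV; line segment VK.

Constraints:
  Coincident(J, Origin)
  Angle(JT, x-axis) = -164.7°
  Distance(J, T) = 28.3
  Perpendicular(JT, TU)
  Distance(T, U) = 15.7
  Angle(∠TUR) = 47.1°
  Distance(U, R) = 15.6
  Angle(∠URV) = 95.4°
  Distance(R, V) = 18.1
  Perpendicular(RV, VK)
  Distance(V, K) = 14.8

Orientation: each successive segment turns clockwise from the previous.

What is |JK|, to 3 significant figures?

39.6

∠URV = 95.4° gives RV at -112° from the x-axis; with |RV| = 18.1, V = (-24.5, -16.3). The perpendicularity gives VK at right angles to RV, so VK runs at 158°; with |VK| = 14.8, K = (-38.2, -10.7). Then |JK| = |K − J| = 39.6.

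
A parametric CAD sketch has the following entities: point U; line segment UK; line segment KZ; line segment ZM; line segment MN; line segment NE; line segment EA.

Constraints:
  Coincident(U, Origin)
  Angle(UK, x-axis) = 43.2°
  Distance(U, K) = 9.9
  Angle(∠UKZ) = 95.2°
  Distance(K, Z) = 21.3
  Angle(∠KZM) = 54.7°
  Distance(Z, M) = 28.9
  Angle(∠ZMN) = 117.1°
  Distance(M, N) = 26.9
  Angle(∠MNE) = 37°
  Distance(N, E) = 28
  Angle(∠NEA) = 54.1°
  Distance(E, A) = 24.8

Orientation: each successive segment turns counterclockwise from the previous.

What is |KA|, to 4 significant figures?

30.88

U is at the origin; UK runs at 43.2° with length 9.9, so K = (7.217, 6.777). ∠UKZ = 95.2° gives KZ at 128.0° from the x-axis; with |KZ| = 21.3, Z = (-5.897, 23.56). ∠KZM = 54.7° gives ZM at -106.7° from the x-axis; with |ZM| = 28.9, M = (-14.20, -4.119). ∠ZMN = 117.1° gives MN at -43.80° from the x-axis; with |MN| = 26.9, N = (5.214, -22.74). ∠MNE = 37.0° gives NE at 99.20° from the x-axis; with |NE| = 28.0, E = (0.7372, 4.902). ∠NEA = 54.1° gives EA at -134.9° from the x-axis; with |EA| = 24.8, A = (-16.77, -12.67). Then |KA| = |A − K| = 30.88.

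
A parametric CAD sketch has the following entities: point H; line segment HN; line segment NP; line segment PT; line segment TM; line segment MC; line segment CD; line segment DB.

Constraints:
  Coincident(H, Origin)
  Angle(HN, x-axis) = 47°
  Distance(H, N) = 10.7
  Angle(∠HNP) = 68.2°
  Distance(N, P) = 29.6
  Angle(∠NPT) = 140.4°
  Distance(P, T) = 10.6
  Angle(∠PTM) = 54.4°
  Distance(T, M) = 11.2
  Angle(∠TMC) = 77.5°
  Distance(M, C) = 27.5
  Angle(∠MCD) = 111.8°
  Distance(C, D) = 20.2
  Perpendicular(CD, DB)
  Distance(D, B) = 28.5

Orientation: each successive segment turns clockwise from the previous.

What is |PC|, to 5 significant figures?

18.253

H is at the origin; HN runs at 47.0° with length 10.7, so N = (7.2974, 7.8255). ∠HNP = 68.2° gives NP at -64.800° from the x-axis; with |NP| = 29.6, P = (19.900, -18.957). ∠NPT = 140.4° gives PT at -104.40° from the x-axis; with |PT| = 10.6, T = (17.264, -29.224). ∠PTM = 54.4° gives TM at 130.00° from the x-axis; with |TM| = 11.2, M = (10.065, -20.645). ∠TMC = 77.5° gives MC at 27.500° from the x-axis; with |MC| = 27.5, C = (34.458, -7.9466). Then |PC| = |C − P| = 18.253.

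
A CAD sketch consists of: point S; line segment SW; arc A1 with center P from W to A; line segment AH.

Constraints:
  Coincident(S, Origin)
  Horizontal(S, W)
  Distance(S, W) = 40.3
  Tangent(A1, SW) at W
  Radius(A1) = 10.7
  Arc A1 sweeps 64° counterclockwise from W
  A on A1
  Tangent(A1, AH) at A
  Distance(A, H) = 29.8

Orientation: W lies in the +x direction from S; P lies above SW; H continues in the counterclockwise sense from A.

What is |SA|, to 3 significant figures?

50.3

S is at the origin; S and W share the same y with |SW| = 40.3 and W on the +x side, so W = (40.3, 0.00). A1 meets SW tangentially, so PW is at right angles to SW, so P = W + (0, 10.7) = (40.3, 10.7). On A1, W sits at bearing -90° from P; a 64° counterclockwise sweep puts A at bearing -26°, so A = P + 10.7·(cos -26°, sin -26°) = (49.9, 6.01). Then |SA| = |A − S| = 50.3.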